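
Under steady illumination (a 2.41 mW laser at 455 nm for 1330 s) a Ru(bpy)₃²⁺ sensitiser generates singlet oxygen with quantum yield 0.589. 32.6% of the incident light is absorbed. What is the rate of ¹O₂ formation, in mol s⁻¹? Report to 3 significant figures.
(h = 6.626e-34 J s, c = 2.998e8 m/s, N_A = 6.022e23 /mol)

Photon energy at 455 nm: hc/λ = (6.626e-34)(2.998e8)/(455e-9) = 4.366e-19 J.
Energy delivered: (2.41 mW)(1330 s) = 3.205 J.
Photons incident: 3.205 / 4.366e-19 = 7.341e18, i.e. 7.341e18/6.022e23 = 1.219e-5 mol.
Photons absorbed: 0.326 × 1.219e-5 = 3.974e-6 mol.
Product formed: 0.589 × 3.974e-6 = 2.341e-6 mol.
Rate: 2.341e-6 / 1330 s = 1.76e-9 mol s⁻¹.

1.76e-9 mol s⁻¹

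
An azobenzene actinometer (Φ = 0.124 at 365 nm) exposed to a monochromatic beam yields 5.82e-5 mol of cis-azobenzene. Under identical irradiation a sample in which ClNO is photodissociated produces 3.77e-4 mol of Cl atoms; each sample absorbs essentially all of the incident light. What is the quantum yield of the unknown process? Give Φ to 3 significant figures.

Φ = 0.803

Photons absorbed by the actinometer: 5.82e-5 / 0.124 = 4.694e-4 mol.
Φ(unknown) = 3.77e-4 / 4.694e-4 = 0.803.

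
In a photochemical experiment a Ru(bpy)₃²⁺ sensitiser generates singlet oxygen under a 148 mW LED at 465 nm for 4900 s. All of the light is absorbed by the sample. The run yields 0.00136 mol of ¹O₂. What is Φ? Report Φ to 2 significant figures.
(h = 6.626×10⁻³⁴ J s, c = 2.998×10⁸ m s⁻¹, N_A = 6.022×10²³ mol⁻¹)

Φ = 0.48

Photon energy at 465 nm: hc/λ = (6.626×10⁻³⁴)(2.998×10⁸)/(465×10⁻⁹) = 4.272×10⁻¹⁹ J.
Energy delivered: (148 mW)(4900 s) = 725.2 J.
Photons incident: 725.2 / 4.272×10⁻¹⁹ = 1.698×10²¹, i.e. 1.698×10²¹/6.022×10²³ = 0.002820 mol.
Φ = 0.00136 mol / 0.002820 mol photons = 0.48.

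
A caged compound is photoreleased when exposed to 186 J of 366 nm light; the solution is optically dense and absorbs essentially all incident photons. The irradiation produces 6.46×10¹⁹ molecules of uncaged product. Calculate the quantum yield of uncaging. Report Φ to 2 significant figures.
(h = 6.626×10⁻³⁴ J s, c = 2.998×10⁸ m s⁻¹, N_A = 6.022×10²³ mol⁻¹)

Product: 6.46×10¹⁹ / 6.022×10²³ = 1.073×10⁻⁴ mol.
Photon energy at 366 nm: hc/λ = (6.626×10⁻³⁴)(2.998×10⁸)/(366×10⁻⁹) = 5.428×10⁻¹⁹ J.
Photons incident: 186 / 5.428×10⁻¹⁹ = 3.427×10²⁰, i.e. 3.427×10²⁰/6.022×10²³ = 5.691×10⁻⁴ mol.
Φ = 1.073×10⁻⁴ mol / 5.691×10⁻⁴ mol photons = 0.19.

Φ = 0.19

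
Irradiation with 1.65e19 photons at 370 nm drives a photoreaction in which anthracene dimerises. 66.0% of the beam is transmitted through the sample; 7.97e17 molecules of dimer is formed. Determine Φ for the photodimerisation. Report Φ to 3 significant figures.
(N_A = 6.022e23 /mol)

Φ = 0.142

Product: 7.97e17 / 6.022e23 = 1.323e-6 mol.
Moles of photons: 1.65e19 / 6.022e23 = 2.740e-5 mol.
Fraction absorbed: 1 − 66.0/100 = 0.3400.
Photons absorbed: 0.3400 × 2.740e-5 = 9.316e-6 mol.
Φ = 1.323e-6 mol / 9.316e-6 mol photons = 0.142.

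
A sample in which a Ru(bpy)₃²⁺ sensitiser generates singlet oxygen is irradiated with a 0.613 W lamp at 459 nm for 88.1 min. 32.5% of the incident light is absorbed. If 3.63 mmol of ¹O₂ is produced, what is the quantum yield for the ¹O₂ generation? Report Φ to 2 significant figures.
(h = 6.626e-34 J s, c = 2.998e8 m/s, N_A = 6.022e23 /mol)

Φ = 0.90

Product: 3.63 mmol = 0.00363 mol.
Photon energy at 459 nm: hc/λ = (6.626e-34)(2.998e8)/(459e-9) = 4.328e-19 J.
Energy delivered: (0.613 W)(5286 s) = 3240 J.
Photons incident: 3240 / 4.328e-19 = 7.486e21, i.e. 7.486e21/6.022e23 = 0.01243 mol.
Photons absorbed: 0.325 × 0.01243 = 0.004040 mol.
Φ = 0.00363 mol / 0.004040 mol photons = 0.90.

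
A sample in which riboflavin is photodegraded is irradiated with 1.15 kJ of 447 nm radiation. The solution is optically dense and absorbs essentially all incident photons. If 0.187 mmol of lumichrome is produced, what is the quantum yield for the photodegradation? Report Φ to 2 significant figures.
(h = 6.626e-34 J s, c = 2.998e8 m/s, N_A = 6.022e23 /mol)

Product: 0.187 mmol = 1.87e-4 mol.
Photon energy at 447 nm: hc/λ = (6.626e-34)(2.998e8)/(447e-9) = 4.444e-19 J.
Incident energy: 1.15 kJ = 1150 J.
Photons incident: 1150 / 4.444e-19 = 2.588e21, i.e. 2.588e21/6.022e23 = 0.004298 mol.
Φ = 1.87e-4 mol / 0.004298 mol photons = 0.044.

Φ = 0.044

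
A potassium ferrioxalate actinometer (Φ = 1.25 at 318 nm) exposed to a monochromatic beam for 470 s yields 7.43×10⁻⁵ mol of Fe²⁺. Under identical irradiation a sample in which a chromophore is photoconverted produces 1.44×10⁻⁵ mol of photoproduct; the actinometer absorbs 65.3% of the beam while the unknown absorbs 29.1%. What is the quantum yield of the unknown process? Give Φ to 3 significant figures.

Photons absorbed by the actinometer: 7.43×10⁻⁵ / 1.25 = 5.944×10⁻⁵ mol.
Incident flux: 5.944×10⁻⁵ / 0.653 = 9.103×10⁻⁵ einstein.
Absorbed by unknown: 0.291 × 9.103×10⁻⁵ = 2.649×10⁻⁵ mol.
Φ(unknown) = 1.44×10⁻⁵ / 2.649×10⁻⁵ = 0.544.

Φ = 0.544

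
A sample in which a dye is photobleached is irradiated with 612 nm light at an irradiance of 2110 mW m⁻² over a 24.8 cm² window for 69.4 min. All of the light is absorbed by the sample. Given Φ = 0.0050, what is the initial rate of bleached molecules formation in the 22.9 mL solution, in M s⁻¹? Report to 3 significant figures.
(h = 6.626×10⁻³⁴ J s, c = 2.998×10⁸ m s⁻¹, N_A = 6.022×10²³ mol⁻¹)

Photon energy at 612 nm: hc/λ = (6.626×10⁻³⁴)(2.998×10⁸)/(612×10⁻⁹) = 3.246×10⁻¹⁹ J.
Energy delivered: (2110 mW m⁻²)(24.8×10⁻⁴ m²)(4164 s) = 21.79 J.
Photons incident: 21.79 / 3.246×10⁻¹⁹ = 6.713×10¹⁹, i.e. 6.713×10¹⁹/6.022×10²³ = 1.115×10⁻⁴ mol.
Product formed: 0.0050 × 1.115×10⁻⁴ = 5.575×10⁻⁷ mol.
Rate: 5.575×10⁻⁷ mol / (4164 s × 0.0229 L) = 5.85×10⁻⁹ M s⁻¹.

5.85×10⁻⁹ M s⁻¹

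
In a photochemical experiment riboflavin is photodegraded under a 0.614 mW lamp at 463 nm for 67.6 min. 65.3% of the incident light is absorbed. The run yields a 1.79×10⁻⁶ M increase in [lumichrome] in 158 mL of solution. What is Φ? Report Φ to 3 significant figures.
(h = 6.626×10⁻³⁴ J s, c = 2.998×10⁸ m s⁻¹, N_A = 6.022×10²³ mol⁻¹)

Product: (1.79×10⁻⁶ M)(0.158 L) = 2.828×10⁻⁷ mol.
Photon energy at 463 nm: hc/λ = (6.626×10⁻³⁴)(2.998×10⁸)/(463×10⁻⁹) = 4.290×10⁻¹⁹ J.
Energy delivered: (0.614 mW)(4056 s) = 2.490 J.
Photons incident: 2.490 / 4.290×10⁻¹⁹ = 5.804×10¹⁸, i.e. 5.804×10¹⁸/6.022×10²³ = 9.638×10⁻⁶ mol.
Photons absorbed: 0.653 × 9.638×10⁻⁶ = 6.294×10⁻⁶ mol.
Φ = 2.828×10⁻⁷ mol / 6.294×10⁻⁶ mol photons = 0.0449.

Φ = 0.0449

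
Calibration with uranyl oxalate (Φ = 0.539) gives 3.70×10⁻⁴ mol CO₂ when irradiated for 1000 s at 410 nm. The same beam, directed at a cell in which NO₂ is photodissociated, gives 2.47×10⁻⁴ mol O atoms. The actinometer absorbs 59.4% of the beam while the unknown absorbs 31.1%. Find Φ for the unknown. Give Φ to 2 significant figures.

Φ = 0.69

Photons absorbed by the actinometer: 3.70×10⁻⁴ / 0.539 = 6.865×10⁻⁴ mol.
Incident flux: 6.865×10⁻⁴ / 0.594 = 0.001156 einstein.
Absorbed by unknown: 0.311 × 0.001156 = 3.595×10⁻⁴ mol.
Φ(unknown) = 2.47×10⁻⁴ / 3.595×10⁻⁴ = 0.69.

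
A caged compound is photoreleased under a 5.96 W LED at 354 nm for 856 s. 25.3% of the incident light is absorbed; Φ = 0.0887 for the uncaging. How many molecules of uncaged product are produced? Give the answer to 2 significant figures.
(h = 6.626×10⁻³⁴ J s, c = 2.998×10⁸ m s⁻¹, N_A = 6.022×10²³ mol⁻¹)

2.0×10²⁰ molecules

Photon energy at 354 nm: hc/λ = (6.626×10⁻³⁴)(2.998×10⁸)/(354×10⁻⁹) = 5.612×10⁻¹⁹ J.
Energy delivered: (5.96 W)(856 s) = 5102 J.
Photons incident: 5102 / 5.612×10⁻¹⁹ = 9.091×10²¹, i.e. 9.091×10²¹/6.022×10²³ = 0.01510 mol.
Photons absorbed: 0.253 × 0.01510 = 0.003820 mol.
Product: Φ × n_abs = 0.0887 × 0.003820 = 3.388×10⁻⁴ mol.
As a count: 3.388×10⁻⁴ × 6.022×10²³ = 2.0×10²⁰.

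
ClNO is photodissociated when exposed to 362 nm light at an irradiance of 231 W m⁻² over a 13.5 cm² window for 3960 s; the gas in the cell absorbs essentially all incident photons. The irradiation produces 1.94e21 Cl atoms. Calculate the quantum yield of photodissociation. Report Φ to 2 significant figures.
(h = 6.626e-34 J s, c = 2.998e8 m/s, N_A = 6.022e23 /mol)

Φ = 0.86

Product: 1.94e21 / 6.022e23 = 0.003222 mol.
Photon energy at 362 nm: hc/λ = (6.626e-34)(2.998e8)/(362e-9) = 5.487e-19 J.
Energy delivered: (231 W m⁻²)(13.5e-4 m²)(3960 s) = 1235 J.
Photons incident: 1235 / 5.487e-19 = 2.251e21, i.e. 2.251e21/6.022e23 = 0.003738 mol.
Φ = 0.003222 mol / 0.003738 mol photons = 0.86.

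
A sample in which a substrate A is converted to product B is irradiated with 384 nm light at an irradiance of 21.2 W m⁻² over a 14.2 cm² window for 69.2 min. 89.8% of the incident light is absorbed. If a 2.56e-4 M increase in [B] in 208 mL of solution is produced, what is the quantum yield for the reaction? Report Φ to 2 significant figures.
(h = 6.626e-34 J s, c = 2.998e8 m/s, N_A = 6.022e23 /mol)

Φ = 0.15

Product: (2.56e-4 M)(0.208 L) = 5.325e-5 mol.
Photon energy at 384 nm: hc/λ = (6.626e-34)(2.998e8)/(384e-9) = 5.173e-19 J.
Energy delivered: (21.2 W m⁻²)(14.2e-4 m²)(4152 s) = 125.0 J.
Photons incident: 125.0 / 5.173e-19 = 2.416e20, i.e. 2.416e20/6.022e23 = 4.012e-4 mol.
Photons absorbed: 0.898 × 4.012e-4 = 3.603e-4 mol.
Φ = 5.325e-5 mol / 3.603e-4 mol photons = 0.15.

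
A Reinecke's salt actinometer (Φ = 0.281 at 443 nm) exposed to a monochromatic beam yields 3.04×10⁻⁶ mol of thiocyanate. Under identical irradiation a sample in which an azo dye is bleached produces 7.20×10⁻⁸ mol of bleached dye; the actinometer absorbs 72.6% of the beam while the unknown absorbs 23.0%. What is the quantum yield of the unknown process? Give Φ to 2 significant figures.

Photons absorbed by the actinometer: 3.04×10⁻⁶ / 0.281 = 1.082×10⁻⁵ mol.
Incident flux: 1.082×10⁻⁵ / 0.726 = 1.490×10⁻⁵ einstein.
Absorbed by unknown: 0.230 × 1.490×10⁻⁵ = 3.427×10⁻⁶ mol.
Φ(unknown) = 7.20×10⁻⁸ / 3.427×10⁻⁶ = 0.021.

Φ = 0.021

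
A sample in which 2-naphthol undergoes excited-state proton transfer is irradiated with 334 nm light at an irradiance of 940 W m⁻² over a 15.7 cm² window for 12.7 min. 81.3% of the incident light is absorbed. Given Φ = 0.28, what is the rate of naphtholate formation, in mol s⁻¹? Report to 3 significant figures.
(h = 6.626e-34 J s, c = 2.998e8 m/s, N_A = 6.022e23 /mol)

Photon energy at 334 nm: hc/λ = (6.626e-34)(2.998e8)/(334e-9) = 5.948e-19 J.
Energy delivered: (940 W m⁻²)(15.7e-4 m²)(762 s) = 1125 J.
Photons incident: 1125 / 5.948e-19 = 1.891e21, i.e. 1.891e21/6.022e23 = 0.003140 mol.
Photons absorbed: 0.813 × 0.003140 = 0.002553 mol.
Product formed: 0.28 × 0.002553 = 7.148e-4 mol.
Rate: 7.148e-4 / 762 s = 9.38e-7 mol s⁻¹.

9.38e-7 mol s⁻¹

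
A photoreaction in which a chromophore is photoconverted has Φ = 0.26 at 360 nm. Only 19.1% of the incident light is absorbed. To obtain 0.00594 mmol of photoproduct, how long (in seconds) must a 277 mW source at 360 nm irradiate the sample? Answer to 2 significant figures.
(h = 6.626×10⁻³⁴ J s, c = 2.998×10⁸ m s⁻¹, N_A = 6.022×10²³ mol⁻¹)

t ≈ 140 s

Product: 0.00594 mmol = 5.94×10⁻⁶ mol.
Photons that must be absorbed: 5.94×10⁻⁶ / 0.26 = 2.285×10⁻⁵ mol.
Incident photons needed: 2.285×10⁻⁵ / 0.191 = 1.196×10⁻⁴ mol.
Photon energy: hc/λ = 5.518×10⁻¹⁹ J; per mole, 3.323×10⁵ J mol⁻¹.
Energy required: 1.196×10⁻⁴ × 3.323×10⁵ = 39.74 J.
Time: 39.74 J / 0.277 W = 140 s.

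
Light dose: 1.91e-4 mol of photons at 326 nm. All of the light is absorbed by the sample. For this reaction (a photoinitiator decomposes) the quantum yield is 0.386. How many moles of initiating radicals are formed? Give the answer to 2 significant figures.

7.4e-5 mol

Product: Φ × n_abs = 0.386 × 1.91e-4 = 7.373e-5 mol.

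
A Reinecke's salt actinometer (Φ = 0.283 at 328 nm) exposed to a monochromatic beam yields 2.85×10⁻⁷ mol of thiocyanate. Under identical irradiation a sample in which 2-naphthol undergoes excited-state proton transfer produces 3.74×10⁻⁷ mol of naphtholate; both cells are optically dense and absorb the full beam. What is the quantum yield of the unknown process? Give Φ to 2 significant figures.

Φ = 0.37

Photons absorbed by the actinometer: 2.85×10⁻⁷ / 0.283 = 1.007×10⁻⁶ mol.
Φ(unknown) = 3.74×10⁻⁷ / 1.007×10⁻⁶ = 0.37.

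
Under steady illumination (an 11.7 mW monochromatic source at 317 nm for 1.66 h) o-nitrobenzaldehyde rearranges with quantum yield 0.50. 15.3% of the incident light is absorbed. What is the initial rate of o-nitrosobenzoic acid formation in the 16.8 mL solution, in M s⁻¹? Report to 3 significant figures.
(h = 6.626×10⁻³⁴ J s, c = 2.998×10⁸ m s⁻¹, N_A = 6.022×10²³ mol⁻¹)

Photon energy at 317 nm: hc/λ = (6.626×10⁻³⁴)(2.998×10⁸)/(317×10⁻⁹) = 6.266×10⁻¹⁹ J.
Energy delivered: (11.7 mW)(5976 s) = 69.92 J.
Photons incident: 69.92 / 6.266×10⁻¹⁹ = 1.116×10²⁰, i.e. 1.116×10²⁰/6.022×10²³ = 1.853×10⁻⁴ mol.
Photons absorbed: 0.153 × 1.853×10⁻⁴ = 2.835×10⁻⁵ mol.
Product formed: 0.50 × 2.835×10⁻⁵ = 1.418×10⁻⁵ mol.
Rate: 1.418×10⁻⁵ mol / (5976 s × 0.0168 L) = 1.41×10⁻⁷ M s⁻¹.

1.41×10⁻⁷ M s⁻¹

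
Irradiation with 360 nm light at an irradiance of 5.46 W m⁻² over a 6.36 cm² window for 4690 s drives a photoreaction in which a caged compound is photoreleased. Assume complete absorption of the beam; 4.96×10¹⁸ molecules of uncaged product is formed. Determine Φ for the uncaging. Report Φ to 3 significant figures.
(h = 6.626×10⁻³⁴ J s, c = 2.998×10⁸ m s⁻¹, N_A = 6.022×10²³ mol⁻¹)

Φ = 0.168

Product: 4.96×10¹⁸ / 6.022×10²³ = 8.236×10⁻⁶ mol.
Photon energy at 360 nm: hc/λ = (6.626×10⁻³⁴)(2.998×10⁸)/(360×10⁻⁹) = 5.518×10⁻¹⁹ J.
Energy delivered: (5.46 W m⁻²)(6.36×10⁻⁴ m²)(4690 s) = 16.29 J.
Photons incident: 16.29 / 5.518×10⁻¹⁹ = 2.952×10¹⁹, i.e. 2.952×10¹⁹/6.022×10²³ = 4.902×10⁻⁵ mol.
Φ = 8.236×10⁻⁶ mol / 4.902×10⁻⁵ mol photons = 0.168.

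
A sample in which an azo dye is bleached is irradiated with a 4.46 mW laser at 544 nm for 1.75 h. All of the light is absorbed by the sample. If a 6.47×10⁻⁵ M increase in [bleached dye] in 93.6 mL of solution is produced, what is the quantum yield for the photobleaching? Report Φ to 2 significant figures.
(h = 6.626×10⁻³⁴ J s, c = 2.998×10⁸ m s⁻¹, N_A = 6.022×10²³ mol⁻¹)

Φ = 0.047

Product: (6.47×10⁻⁵ M)(0.0936 L) = 6.056×10⁻⁶ mol.
Photon energy at 544 nm: hc/λ = (6.626×10⁻³⁴)(2.998×10⁸)/(544×10⁻⁹) = 3.652×10⁻¹⁹ J.
Energy delivered: (4.46 mW)(6300 s) = 28.10 J.
Photons incident: 28.10 / 3.652×10⁻¹⁹ = 7.694×10¹⁹, i.e. 7.694×10¹⁹/6.022×10²³ = 1.278×10⁻⁴ mol.
Φ = 6.056×10⁻⁶ mol / 1.278×10⁻⁴ mol photons = 0.047.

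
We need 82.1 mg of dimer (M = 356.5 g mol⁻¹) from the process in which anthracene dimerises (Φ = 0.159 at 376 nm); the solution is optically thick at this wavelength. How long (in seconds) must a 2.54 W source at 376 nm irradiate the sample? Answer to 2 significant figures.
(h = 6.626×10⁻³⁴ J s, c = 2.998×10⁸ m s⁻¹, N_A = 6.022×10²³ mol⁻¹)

t ≈ 180 s

Product: 82.1 mg / 356.5 g mol⁻¹ = 2.303×10⁻⁴ mol.
Photons that must be absorbed: 2.303×10⁻⁴ / 0.159 = 0.001448 mol.
Photon energy: hc/λ = 5.283×10⁻¹⁹ J; per mole, 3.181×10⁵ J mol⁻¹.
Energy required: 0.001448 × 3.181×10⁵ = 460.6 J.
Time: 460.6 J / 2.54 W = 180 s.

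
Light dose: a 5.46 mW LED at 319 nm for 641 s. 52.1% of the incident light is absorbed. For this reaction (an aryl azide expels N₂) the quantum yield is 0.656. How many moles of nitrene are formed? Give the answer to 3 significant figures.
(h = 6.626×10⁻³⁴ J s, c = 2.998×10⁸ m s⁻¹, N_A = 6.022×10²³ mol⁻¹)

Photon energy at 319 nm: hc/λ = (6.626×10⁻³⁴)(2.998×10⁸)/(319×10⁻⁹) = 6.227×10⁻¹⁹ J.
Energy delivered: (5.46 mW)(641 s) = 3.500 J.
Photons incident: 3.500 / 6.227×10⁻¹⁹ = 5.621×10¹⁸, i.e. 5.621×10¹⁸/6.022×10²³ = 9.334×10⁻⁶ mol.
Photons absorbed: 0.521 × 9.334×10⁻⁶ = 4.863×10⁻⁶ mol.
Product: Φ × n_abs = 0.656 × 4.863×10⁻⁶ = 3.190×10⁻⁶ mol.

3.19×10⁻⁶ mol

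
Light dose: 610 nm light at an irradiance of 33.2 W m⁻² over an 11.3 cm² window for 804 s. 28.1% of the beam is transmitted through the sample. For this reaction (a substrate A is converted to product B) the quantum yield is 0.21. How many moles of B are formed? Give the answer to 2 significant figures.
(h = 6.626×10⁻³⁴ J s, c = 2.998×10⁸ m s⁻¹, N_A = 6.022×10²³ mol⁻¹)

2.3×10⁻⁵ mol

Photon energy at 610 nm: hc/λ = (6.626×10⁻³⁴)(2.998×10⁸)/(610×10⁻⁹) = 3.257×10⁻¹⁹ J.
Energy delivered: (33.2 W m⁻²)(11.3×10⁻⁴ m²)(804 s) = 30.16 J.
Photons incident: 30.16 / 3.257×10⁻¹⁹ = 9.260×10¹⁹, i.e. 9.260×10¹⁹/6.022×10²³ = 1.538×10⁻⁴ mol.
Fraction absorbed: 1 − 28.1/100 = 0.7190.
Photons absorbed: 0.7190 × 1.538×10⁻⁴ = 1.106×10⁻⁴ mol.
Product: Φ × n_abs = 0.21 × 1.106×10⁻⁴ = 2.323×10⁻⁵ mol.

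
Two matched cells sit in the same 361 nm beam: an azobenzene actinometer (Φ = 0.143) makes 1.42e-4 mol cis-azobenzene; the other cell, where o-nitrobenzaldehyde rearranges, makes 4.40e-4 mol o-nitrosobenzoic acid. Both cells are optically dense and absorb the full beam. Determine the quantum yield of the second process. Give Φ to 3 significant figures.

Photons absorbed by the actinometer: 1.42e-4 / 0.143 = 9.930e-4 mol.
Φ(unknown) = 4.40e-4 / 9.930e-4 = 0.443.

Φ = 0.443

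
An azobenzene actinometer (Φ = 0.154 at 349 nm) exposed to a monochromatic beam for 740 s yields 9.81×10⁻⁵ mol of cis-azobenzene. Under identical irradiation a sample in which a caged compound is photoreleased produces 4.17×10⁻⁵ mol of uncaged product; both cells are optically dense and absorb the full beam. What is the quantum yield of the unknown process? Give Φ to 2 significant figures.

Φ = 0.065

Photons absorbed by the actinometer: 9.81×10⁻⁵ / 0.154 = 6.370×10⁻⁴ mol.
Φ(unknown) = 4.17×10⁻⁵ / 6.370×10⁻⁴ = 0.065.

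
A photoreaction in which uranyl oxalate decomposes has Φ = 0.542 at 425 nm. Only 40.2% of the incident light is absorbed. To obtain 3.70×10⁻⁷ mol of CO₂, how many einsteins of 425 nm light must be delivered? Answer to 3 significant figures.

Photons that must be absorbed: 3.70×10⁻⁷ / 0.542 = 6.827×10⁻⁷ mol.
Incident photons needed: 6.827×10⁻⁷ / 0.402 = 1.698×10⁻⁶ mol.

1.70×10⁻⁶ einstein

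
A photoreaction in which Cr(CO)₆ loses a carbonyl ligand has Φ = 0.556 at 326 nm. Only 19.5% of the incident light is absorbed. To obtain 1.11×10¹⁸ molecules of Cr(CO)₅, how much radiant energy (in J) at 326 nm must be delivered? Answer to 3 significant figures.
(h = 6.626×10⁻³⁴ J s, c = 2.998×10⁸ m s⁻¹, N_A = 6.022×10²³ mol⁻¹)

6.24 J

Product: 1.11×10¹⁸ / 6.022×10²³ = 1.843×10⁻⁶ mol.
Photons that must be absorbed: 1.843×10⁻⁶ / 0.556 = 3.315×10⁻⁶ mol.
Incident photons needed: 3.315×10⁻⁶ / 0.195 = 1.700×10⁻⁵ mol.
Photon energy: hc/λ = 6.093×10⁻¹⁹ J; per mole, 3.669×10⁵ J mol⁻¹.
Energy required: 1.700×10⁻⁵ × 3.669×10⁵ = 6.24 J.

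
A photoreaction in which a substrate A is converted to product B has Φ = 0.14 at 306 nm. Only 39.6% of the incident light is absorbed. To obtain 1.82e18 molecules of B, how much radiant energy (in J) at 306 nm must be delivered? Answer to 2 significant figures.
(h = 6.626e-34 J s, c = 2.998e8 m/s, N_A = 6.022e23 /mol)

21 J

Product: 1.82e18 / 6.022e23 = 3.022e-6 mol.
Photons that must be absorbed: 3.022e-6 / 0.14 = 2.159e-5 mol.
Incident photons needed: 2.159e-5 / 0.396 = 5.452e-5 mol.
Photon energy: hc/λ = 6.492e-19 J; per mole, 3.909e5 J mol⁻¹.
Energy required: 5.452e-5 × 3.909e5 = 21 J.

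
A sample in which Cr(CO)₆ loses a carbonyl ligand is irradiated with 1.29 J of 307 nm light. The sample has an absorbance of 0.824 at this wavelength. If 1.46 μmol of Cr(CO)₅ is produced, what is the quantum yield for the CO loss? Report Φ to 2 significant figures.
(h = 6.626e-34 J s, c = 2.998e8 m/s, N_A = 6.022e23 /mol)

Product: 1.46 μmol = 1.46e-6 mol.
Photon energy at 307 nm: hc/λ = (6.626e-34)(2.998e8)/(307e-9) = 6.471e-19 J.
Photons incident: 1.29 / 6.471e-19 = 1.994e18, i.e. 1.994e18/6.022e23 = 3.311e-6 mol.
Fraction absorbed: 1 − 10^(−0.824) = 0.8500.
Photons absorbed: 0.8500 × 3.311e-6 = 2.814e-6 mol.
Φ = 1.46e-6 mol / 2.814e-6 mol photons = 0.52.

Φ = 0.52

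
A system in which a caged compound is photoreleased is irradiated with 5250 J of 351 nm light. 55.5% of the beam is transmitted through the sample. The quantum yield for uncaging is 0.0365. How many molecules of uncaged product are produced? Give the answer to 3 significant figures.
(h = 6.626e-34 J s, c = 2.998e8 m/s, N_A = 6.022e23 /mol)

Photon energy at 351 nm: hc/λ = (6.626e-34)(2.998e8)/(351e-9) = 5.659e-19 J.
Photons incident: 5250 / 5.659e-19 = 9.277e21, i.e. 9.277e21/6.022e23 = 0.01541 mol.
Fraction absorbed: 1 − 55.5/100 = 0.4450.
Photons absorbed: 0.4450 × 0.01541 = 0.006857 mol.
Product: Φ × n_abs = 0.0365 × 0.006857 = 2.503e-4 mol.
As a count: 2.503e-4 × 6.022e23 = 1.51e20.

1.51e20 molecules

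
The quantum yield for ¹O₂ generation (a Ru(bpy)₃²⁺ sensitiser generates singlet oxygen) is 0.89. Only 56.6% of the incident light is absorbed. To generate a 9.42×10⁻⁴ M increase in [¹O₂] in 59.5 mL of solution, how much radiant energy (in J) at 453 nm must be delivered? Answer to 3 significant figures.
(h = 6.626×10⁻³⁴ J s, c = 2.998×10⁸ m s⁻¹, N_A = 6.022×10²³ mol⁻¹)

Product: (9.42×10⁻⁴ M)(0.0595 L) = 5.605×10⁻⁵ mol.
Photons that must be absorbed: 5.605×10⁻⁵ / 0.89 = 6.298×10⁻⁵ mol.
Incident photons needed: 6.298×10⁻⁵ / 0.566 = 1.113×10⁻⁴ mol.
Photon energy: hc/λ = 4.385×10⁻¹⁹ J; per mole, 2.641×10⁵ J mol⁻¹.
Energy required: 1.113×10⁻⁴ × 2.641×10⁵ = 29.4 J.

29.4 J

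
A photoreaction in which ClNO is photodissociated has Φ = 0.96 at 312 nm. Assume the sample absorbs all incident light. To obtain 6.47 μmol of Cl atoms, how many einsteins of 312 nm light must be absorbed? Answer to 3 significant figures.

6.74e-6 einstein

Product: 6.47 μmol = 6.47e-6 mol.
Photons that must be absorbed: 6.47e-6 / 0.96 = 6.740e-6 mol.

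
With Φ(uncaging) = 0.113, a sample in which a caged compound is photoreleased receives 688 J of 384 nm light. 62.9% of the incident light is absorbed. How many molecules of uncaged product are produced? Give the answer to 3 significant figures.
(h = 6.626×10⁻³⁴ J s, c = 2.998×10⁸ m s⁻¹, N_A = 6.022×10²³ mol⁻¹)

Photon energy at 384 nm: hc/λ = (6.626×10⁻³⁴)(2.998×10⁸)/(384×10⁻⁹) = 5.173×10⁻¹⁹ J.
Photons incident: 688 / 5.173×10⁻¹⁹ = 1.330×10²¹, i.e. 1.330×10²¹/6.022×10²³ = 0.002209 mol.
Photons absorbed: 0.629 × 0.002209 = 0.001389 mol.
Product: Φ × n_abs = 0.113 × 0.001389 = 1.570×10⁻⁴ mol.
As a count: 1.570×10⁻⁴ × 6.022×10²³ = 9.45×10¹⁹.

9.45×10¹⁹ molecules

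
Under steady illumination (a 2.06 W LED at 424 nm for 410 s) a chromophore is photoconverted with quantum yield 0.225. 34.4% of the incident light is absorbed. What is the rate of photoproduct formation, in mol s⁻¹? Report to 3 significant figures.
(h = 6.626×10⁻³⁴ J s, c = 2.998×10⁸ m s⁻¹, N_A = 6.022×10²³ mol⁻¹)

Photon energy at 424 nm: hc/λ = (6.626×10⁻³⁴)(2.998×10⁸)/(424×10⁻⁹) = 4.685×10⁻¹⁹ J.
Energy delivered: (2.06 W)(410 s) = 844.6 J.
Photons incident: 844.6 / 4.685×10⁻¹⁹ = 1.803×10²¹, i.e. 1.803×10²¹/6.022×10²³ = 0.002994 mol.
Photons absorbed: 0.344 × 0.002994 = 0.001030 mol.
Product formed: 0.225 × 0.001030 = 2.318×10⁻⁴ mol.
Rate: 2.318×10⁻⁴ / 410 s = 5.65×10⁻⁷ mol s⁻¹.

5.65×10⁻⁷ mol s⁻¹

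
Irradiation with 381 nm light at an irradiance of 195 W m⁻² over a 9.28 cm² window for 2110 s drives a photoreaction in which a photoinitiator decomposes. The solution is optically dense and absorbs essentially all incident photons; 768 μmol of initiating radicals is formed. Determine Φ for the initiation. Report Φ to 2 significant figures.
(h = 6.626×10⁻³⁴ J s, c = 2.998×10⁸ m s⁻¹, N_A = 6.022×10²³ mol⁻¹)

Φ = 0.63

Product: 768 μmol = 7.68×10⁻⁴ mol.
Photon energy at 381 nm: hc/λ = (6.626×10⁻³⁴)(2.998×10⁸)/(381×10⁻⁹) = 5.214×10⁻¹⁹ J.
Energy delivered: (195 W m⁻²)(9.28×10⁻⁴ m²)(2110 s) = 381.8 J.
Photons incident: 381.8 / 5.214×10⁻¹⁹ = 7.323×10²⁰, i.e. 7.323×10²⁰/6.022×10²³ = 0.001216 mol.
Φ = 7.68×10⁻⁴ mol / 0.001216 mol photons = 0.63.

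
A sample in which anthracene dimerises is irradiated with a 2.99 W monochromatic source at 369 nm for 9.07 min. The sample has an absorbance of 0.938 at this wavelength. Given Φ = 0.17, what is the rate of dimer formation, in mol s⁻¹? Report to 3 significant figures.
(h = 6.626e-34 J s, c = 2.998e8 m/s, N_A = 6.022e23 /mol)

1.39e-6 mol s⁻¹

Photon energy at 369 nm: hc/λ = (6.626e-34)(2.998e8)/(369e-9) = 5.383e-19 J.
Energy delivered: (2.99 W)(544.2 s) = 1627 J.
Photons incident: 1627 / 5.383e-19 = 3.022e21, i.e. 3.022e21/6.022e23 = 0.005018 mol.
Fraction absorbed: 1 − 10^(−0.938) = 0.8847.
Photons absorbed: 0.8847 × 0.005018 = 0.004439 mol.
Product formed: 0.17 × 0.004439 = 7.546e-4 mol.
Rate: 7.546e-4 / 544.2 s = 1.39e-6 mol s⁻¹.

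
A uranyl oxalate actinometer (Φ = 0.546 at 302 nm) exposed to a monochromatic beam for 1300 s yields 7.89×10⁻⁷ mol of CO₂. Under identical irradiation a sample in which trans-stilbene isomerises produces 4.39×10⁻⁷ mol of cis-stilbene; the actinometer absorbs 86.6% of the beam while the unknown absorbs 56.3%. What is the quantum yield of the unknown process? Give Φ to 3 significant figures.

Photons absorbed by the actinometer: 7.89×10⁻⁷ / 0.546 = 1.445×10⁻⁶ mol.
Incident flux: 1.445×10⁻⁶ / 0.866 = 1.669×10⁻⁶ einstein.
Absorbed by unknown: 0.563 × 1.669×10⁻⁶ = 9.396×10⁻⁷ mol.
Φ(unknown) = 4.39×10⁻⁷ / 9.396×10⁻⁷ = 0.467.

Φ = 0.467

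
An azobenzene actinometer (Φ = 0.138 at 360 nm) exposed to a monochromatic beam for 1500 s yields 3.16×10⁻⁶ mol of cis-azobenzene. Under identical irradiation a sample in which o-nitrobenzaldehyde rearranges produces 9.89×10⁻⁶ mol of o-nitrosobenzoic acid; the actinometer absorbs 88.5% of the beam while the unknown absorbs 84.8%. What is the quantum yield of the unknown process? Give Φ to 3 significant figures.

Φ = 0.451

Photons absorbed by the actinometer: 3.16×10⁻⁶ / 0.138 = 2.290×10⁻⁵ mol.
Incident flux: 2.290×10⁻⁵ / 0.885 = 2.588×10⁻⁵ einstein.
Absorbed by unknown: 0.848 × 2.588×10⁻⁵ = 2.195×10⁻⁵ mol.
Φ(unknown) = 9.89×10⁻⁶ / 2.195×10⁻⁵ = 0.451.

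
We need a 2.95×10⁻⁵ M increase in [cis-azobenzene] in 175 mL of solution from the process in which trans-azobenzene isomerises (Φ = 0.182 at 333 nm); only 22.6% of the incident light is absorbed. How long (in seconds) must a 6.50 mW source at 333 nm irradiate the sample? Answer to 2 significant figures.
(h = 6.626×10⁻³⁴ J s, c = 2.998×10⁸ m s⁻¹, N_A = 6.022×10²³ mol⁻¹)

Product: (2.95×10⁻⁵ M)(0.175 L) = 5.162×10⁻⁶ mol.
Photons that must be absorbed: 5.162×10⁻⁶ / 0.182 = 2.836×10⁻⁵ mol.
Incident photons needed: 2.836×10⁻⁵ / 0.226 = 1.255×10⁻⁴ mol.
Photon energy: hc/λ = 5.965×10⁻¹⁹ J; per mole, 3.592×10⁵ J mol⁻¹.
Energy required: 1.255×10⁻⁴ × 3.592×10⁵ = 45.08 J.
Time: 45.08 J / 0.0065 W = 6900 s.

t ≈ 6900 s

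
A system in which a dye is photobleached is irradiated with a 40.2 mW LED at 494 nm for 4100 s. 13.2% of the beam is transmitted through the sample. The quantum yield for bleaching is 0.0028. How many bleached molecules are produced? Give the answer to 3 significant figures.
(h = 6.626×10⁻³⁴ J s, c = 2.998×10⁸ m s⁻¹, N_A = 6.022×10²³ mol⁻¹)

Photon energy at 494 nm: hc/λ = (6.626×10⁻³⁴)(2.998×10⁸)/(494×10⁻⁹) = 4.021×10⁻¹⁹ J.
Energy delivered: (40.2 mW)(4100 s) = 164.8 J.
Photons incident: 164.8 / 4.021×10⁻¹⁹ = 4.098×10²⁰, i.e. 4.098×10²⁰/6.022×10²³ = 6.805×10⁻⁴ mol.
Fraction absorbed: 1 − 13.2/100 = 0.8680.
Photons absorbed: 0.8680 × 6.805×10⁻⁴ = 5.907×10⁻⁴ mol.
Product: Φ × n_abs = 0.0028 × 5.907×10⁻⁴ = 1.654×10⁻⁶ mol.
As a count: 1.654×10⁻⁶ × 6.022×10²³ = 9.96×10¹⁷.

9.96×10¹⁷ bleached molecules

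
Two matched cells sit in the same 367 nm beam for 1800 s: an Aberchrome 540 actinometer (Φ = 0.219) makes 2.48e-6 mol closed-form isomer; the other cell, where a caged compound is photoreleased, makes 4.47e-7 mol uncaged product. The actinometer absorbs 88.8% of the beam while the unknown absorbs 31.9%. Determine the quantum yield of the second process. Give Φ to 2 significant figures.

Φ = 0.11

Photons absorbed by the actinometer: 2.48e-6 / 0.219 = 1.132e-5 mol.
Incident flux: 1.132e-5 / 0.888 = 1.275e-5 einstein.
Absorbed by unknown: 0.319 × 1.275e-5 = 4.067e-6 mol.
Φ(unknown) = 4.47e-7 / 4.067e-6 = 0.11.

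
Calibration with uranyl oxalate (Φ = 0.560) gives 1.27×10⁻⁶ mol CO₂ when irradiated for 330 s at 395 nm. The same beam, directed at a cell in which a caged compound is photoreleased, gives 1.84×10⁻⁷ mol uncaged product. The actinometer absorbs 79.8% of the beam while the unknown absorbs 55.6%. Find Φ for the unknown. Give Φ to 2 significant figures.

Φ = 0.12

Photons absorbed by the actinometer: 1.27×10⁻⁶ / 0.560 = 2.268×10⁻⁶ mol.
Incident flux: 2.268×10⁻⁶ / 0.798 = 2.842×10⁻⁶ einstein.
Absorbed by unknown: 0.556 × 2.842×10⁻⁶ = 1.580×10⁻⁶ mol.
Φ(unknown) = 1.84×10⁻⁷ / 1.580×10⁻⁶ = 0.12.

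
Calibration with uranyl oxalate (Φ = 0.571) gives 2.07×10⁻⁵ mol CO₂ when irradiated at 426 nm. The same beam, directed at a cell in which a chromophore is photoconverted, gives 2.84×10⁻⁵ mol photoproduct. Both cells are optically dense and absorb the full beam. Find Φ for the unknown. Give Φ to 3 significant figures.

Photons absorbed by the actinometer: 2.07×10⁻⁵ / 0.571 = 3.625×10⁻⁵ mol.
Φ(unknown) = 2.84×10⁻⁵ / 3.625×10⁻⁵ = 0.783.

Φ = 0.783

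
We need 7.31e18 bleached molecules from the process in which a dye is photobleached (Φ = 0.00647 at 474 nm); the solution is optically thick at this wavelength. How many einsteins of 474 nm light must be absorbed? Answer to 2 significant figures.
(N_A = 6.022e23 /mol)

Product: 7.31e18 / 6.022e23 = 1.214e-5 mol.
Photons that must be absorbed: 1.214e-5 / 0.00647 = 0.001876 mol.

0.0019 einstein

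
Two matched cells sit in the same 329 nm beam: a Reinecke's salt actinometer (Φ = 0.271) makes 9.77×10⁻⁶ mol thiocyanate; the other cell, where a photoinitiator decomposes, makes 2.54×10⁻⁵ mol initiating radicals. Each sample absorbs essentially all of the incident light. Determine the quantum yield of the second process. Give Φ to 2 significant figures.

Photons absorbed by the actinometer: 9.77×10⁻⁶ / 0.271 = 3.605×10⁻⁵ mol.
Φ(unknown) = 2.54×10⁻⁵ / 3.605×10⁻⁵ = 0.70.

Φ = 0.70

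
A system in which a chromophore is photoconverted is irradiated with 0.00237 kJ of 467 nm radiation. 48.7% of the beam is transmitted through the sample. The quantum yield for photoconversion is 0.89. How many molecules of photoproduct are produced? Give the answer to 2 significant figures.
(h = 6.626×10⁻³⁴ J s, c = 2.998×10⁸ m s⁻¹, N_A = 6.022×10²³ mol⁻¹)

Photon energy at 467 nm: hc/λ = (6.626×10⁻³⁴)(2.998×10⁸)/(467×10⁻⁹) = 4.254×10⁻¹⁹ J.
Incident energy: 0.00237 kJ = 2.37 J.
Photons incident: 2.37 / 4.254×10⁻¹⁹ = 5.571×10¹⁸, i.e. 5.571×10¹⁸/6.022×10²³ = 9.251×10⁻⁶ mol.
Fraction absorbed: 1 − 48.7/100 = 0.5130.
Photons absorbed: 0.5130 × 9.251×10⁻⁶ = 4.746×10⁻⁶ mol.
Product: Φ × n_abs = 0.89 × 4.746×10⁻⁶ = 4.224×10⁻⁶ mol.
As a count: 4.224×10⁻⁶ × 6.022×10²³ = 2.5×10¹⁸.

2.5×10¹⁸ molecules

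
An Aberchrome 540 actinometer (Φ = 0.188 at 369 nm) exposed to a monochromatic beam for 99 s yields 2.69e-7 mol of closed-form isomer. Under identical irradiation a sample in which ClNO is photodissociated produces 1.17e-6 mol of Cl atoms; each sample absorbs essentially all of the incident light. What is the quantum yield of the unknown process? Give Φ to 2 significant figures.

Photons absorbed by the actinometer: 2.69e-7 / 0.188 = 1.431e-6 mol.
Φ(unknown) = 1.17e-6 / 1.431e-6 = 0.82.

Φ = 0.82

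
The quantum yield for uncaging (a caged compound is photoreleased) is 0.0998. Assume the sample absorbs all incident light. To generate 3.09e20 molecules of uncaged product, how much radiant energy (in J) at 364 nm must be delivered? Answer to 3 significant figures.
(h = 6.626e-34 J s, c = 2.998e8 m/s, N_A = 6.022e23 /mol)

Product: 3.09e20 / 6.022e23 = 5.131e-4 mol.
Photons that must be absorbed: 5.131e-4 / 0.0998 = 0.005141 mol.
Photon energy: hc/λ = 5.457e-19 J; per mole, 3.286e5 J mol⁻¹.
Energy required: 0.005141 × 3.286e5 = 1690 J.

1690 J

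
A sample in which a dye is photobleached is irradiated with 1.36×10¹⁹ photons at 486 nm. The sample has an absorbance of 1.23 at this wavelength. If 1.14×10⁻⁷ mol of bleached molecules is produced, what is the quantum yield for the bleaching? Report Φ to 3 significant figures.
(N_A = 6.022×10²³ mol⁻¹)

Φ = 0.00536

Moles of photons: 1.36×10¹⁹ / 6.022×10²³ = 2.258×10⁻⁵ mol.
Fraction absorbed: 1 − 10^(−1.23) = 0.9411.
Photons absorbed: 0.9411 × 2.258×10⁻⁵ = 2.125×10⁻⁵ mol.
Φ = 1.14×10⁻⁷ mol / 2.125×10⁻⁵ mol photons = 0.00536.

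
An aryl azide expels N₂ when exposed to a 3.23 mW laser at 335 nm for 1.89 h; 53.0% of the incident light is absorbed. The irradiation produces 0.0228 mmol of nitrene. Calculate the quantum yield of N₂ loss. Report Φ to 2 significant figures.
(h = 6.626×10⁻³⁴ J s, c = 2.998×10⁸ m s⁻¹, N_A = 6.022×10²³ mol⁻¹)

Product: 0.0228 mmol = 2.28×10⁻⁵ mol.
Photon energy at 335 nm: hc/λ = (6.626×10⁻³⁴)(2.998×10⁸)/(335×10⁻⁹) = 5.930×10⁻¹⁹ J.
Energy delivered: (3.23 mW)(6804 s) = 21.98 J.
Photons incident: 21.98 / 5.930×10⁻¹⁹ = 3.707×10¹⁹, i.e. 3.707×10¹⁹/6.022×10²³ = 6.156×10⁻⁵ mol.
Photons absorbed: 0.530 × 6.156×10⁻⁵ = 3.263×10⁻⁵ mol.
Φ = 2.28×10⁻⁵ mol / 3.263×10⁻⁵ mol photons = 0.70.

Φ = 0.70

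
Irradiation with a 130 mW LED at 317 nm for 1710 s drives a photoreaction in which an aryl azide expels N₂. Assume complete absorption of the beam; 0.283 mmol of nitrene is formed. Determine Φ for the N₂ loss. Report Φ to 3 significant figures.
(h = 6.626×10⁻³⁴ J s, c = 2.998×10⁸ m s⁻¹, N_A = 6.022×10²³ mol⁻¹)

Φ = 0.480

Product: 0.283 mmol = 2.83×10⁻⁴ mol.
Photon energy at 317 nm: hc/λ = (6.626×10⁻³⁴)(2.998×10⁸)/(317×10⁻⁹) = 6.266×10⁻¹⁹ J.
Energy delivered: (130 mW)(1710 s) = 222.3 J.
Photons incident: 222.3 / 6.266×10⁻¹⁹ = 3.548×10²⁰, i.e. 3.548×10²⁰/6.022×10²³ = 5.892×10⁻⁴ mol.
Φ = 2.83×10⁻⁴ mol / 5.892×10⁻⁴ mol photons = 0.480.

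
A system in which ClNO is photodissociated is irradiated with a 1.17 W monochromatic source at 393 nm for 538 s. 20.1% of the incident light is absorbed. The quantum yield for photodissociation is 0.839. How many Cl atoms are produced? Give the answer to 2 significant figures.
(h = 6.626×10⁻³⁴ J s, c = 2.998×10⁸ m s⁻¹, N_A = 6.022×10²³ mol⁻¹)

Photon energy at 393 nm: hc/λ = (6.626×10⁻³⁴)(2.998×10⁸)/(393×10⁻⁹) = 5.055×10⁻¹⁹ J.
Energy delivered: (1.17 W)(538 s) = 629.5 J.
Photons incident: 629.5 / 5.055×10⁻¹⁹ = 1.245×10²¹, i.e. 1.245×10²¹/6.022×10²³ = 0.002067 mol.
Photons absorbed: 0.201 × 0.002067 = 4.155×10⁻⁴ mol.
Product: Φ × n_abs = 0.839 × 4.155×10⁻⁴ = 3.486×10⁻⁴ mol.
As a count: 3.486×10⁻⁴ × 6.022×10²³ = 2.1×10²⁰.

2.1×10²⁰ atoms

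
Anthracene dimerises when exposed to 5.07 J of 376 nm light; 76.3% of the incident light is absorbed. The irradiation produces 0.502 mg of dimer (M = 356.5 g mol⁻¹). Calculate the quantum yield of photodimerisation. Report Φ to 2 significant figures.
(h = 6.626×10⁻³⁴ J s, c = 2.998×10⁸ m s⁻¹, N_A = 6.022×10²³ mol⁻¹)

Product: 0.502 mg / 356.5 g mol⁻¹ = 1.408×10⁻⁶ mol.
Photon energy at 376 nm: hc/λ = (6.626×10⁻³⁴)(2.998×10⁸)/(376×10⁻⁹) = 5.283×10⁻¹⁹ J.
Photons incident: 5.07 / 5.283×10⁻¹⁹ = 9.597×10¹⁸, i.e. 9.597×10¹⁸/6.022×10²³ = 1.594×10⁻⁵ mol.
Photons absorbed: 0.763 × 1.594×10⁻⁵ = 1.216×10⁻⁵ mol.
Φ = 1.408×10⁻⁶ mol / 1.216×10⁻⁵ mol photons = 0.12.

Φ = 0.12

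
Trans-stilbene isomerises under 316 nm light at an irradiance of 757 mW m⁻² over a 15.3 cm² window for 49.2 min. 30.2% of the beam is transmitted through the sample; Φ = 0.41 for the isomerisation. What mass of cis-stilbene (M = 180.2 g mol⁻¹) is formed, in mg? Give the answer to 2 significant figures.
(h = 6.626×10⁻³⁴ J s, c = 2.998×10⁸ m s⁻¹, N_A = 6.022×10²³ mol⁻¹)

Photon energy at 316 nm: hc/λ = (6.626×10⁻³⁴)(2.998×10⁸)/(316×10⁻⁹) = 6.286×10⁻¹⁹ J.
Energy delivered: (757 mW m⁻²)(15.3×10⁻⁴ m²)(2952 s) = 3.419 J.
Photons incident: 3.419 / 6.286×10⁻¹⁹ = 5.439×10¹⁸, i.e. 5.439×10¹⁸/6.022×10²³ = 9.032×10⁻⁶ mol.
Fraction absorbed: 1 − 30.2/100 = 0.6980.
Photons absorbed: 0.6980 × 9.032×10⁻⁶ = 6.304×10⁻⁶ mol.
Product: Φ × n_abs = 0.41 × 6.304×10⁻⁶ = 2.585×10⁻⁶ mol.
Mass: 2.585×10⁻⁶ × 180.2 = 4.658×10⁻⁴ g = 0.47 mg.

0.47 mg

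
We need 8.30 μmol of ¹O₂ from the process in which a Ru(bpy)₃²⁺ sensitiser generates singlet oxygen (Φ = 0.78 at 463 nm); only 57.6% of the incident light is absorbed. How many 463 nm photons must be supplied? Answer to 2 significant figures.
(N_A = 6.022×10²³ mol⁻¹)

1.1×10¹⁹ photons

Product: 8.30 μmol = 8.30×10⁻⁶ mol.
Photons that must be absorbed: 8.30×10⁻⁶ / 0.78 = 1.064×10⁻⁵ mol.
Incident photons needed: 1.064×10⁻⁵ / 0.576 = 1.847×10⁻⁵ mol.
Photon count: 1.847×10⁻⁵ × 6.022×10²³ = 1.1×10¹⁹.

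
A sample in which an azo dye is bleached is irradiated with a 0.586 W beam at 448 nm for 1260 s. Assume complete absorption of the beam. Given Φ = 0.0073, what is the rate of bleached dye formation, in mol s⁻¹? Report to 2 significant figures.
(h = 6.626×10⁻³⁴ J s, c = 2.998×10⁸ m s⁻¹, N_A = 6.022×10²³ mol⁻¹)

Photon energy at 448 nm: hc/λ = (6.626×10⁻³⁴)(2.998×10⁸)/(448×10⁻⁹) = 4.434×10⁻¹⁹ J.
Energy delivered: (0.586 W)(1260 s) = 738.4 J.
Photons incident: 738.4 / 4.434×10⁻¹⁹ = 1.665×10²¹, i.e. 1.665×10²¹/6.022×10²³ = 0.002765 mol.
Product formed: 0.0073 × 0.002765 = 2.018×10⁻⁵ mol.
Rate: 2.018×10⁻⁵ / 1260 s = 1.6×10⁻⁸ mol s⁻¹.

1.6×10⁻⁸ mol s⁻¹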